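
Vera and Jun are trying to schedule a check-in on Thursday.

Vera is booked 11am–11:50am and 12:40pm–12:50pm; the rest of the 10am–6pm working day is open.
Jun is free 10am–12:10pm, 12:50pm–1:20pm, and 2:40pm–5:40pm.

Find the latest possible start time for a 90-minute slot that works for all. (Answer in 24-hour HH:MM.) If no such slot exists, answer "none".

Vera free within 10:00–18:00: 10:00–11:00, 11:50–12:40, 12:50–18:00.
Vera ∩ Jun: 10:00–11:00, 11:50–12:10, 12:50–13:20, 14:40–17:40.
Windows ≥ 90 min: 14:40–17:40.
Latest start in the last window 14:40–17:40 is 17:40 − 90 min = 16:10.

16:10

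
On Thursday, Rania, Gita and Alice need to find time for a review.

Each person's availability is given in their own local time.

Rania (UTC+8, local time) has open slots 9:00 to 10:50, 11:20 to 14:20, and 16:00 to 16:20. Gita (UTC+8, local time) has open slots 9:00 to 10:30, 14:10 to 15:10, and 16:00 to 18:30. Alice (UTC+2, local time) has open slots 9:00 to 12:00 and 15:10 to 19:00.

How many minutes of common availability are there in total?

20 minutes

Rania → UTC: 01:00–02:50, 03:20–06:20, 08:00–08:20.
Gita → UTC: 01:00–02:30, 06:10–07:10, 08:00–10:30.
Alice → UTC: 07:00–10:00, 13:10–17:00.
Rania ∩ Gita: 01:00–02:30, 06:10–06:20, 08:00–08:20.
Rania ∩ Gita ∩ Alice: 08:00–08:20.
Total common minutes: 20.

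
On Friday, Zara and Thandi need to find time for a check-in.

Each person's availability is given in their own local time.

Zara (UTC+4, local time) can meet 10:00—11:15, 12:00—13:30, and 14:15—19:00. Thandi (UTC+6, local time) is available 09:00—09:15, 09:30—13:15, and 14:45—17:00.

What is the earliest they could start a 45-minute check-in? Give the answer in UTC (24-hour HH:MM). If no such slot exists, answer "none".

06:00

Zara → UTC: 06:00–07:15, 08:00–09:30, 10:15–15:00.
Thandi → UTC: 03:00–03:15, 03:30–07:15, 08:45–11:00.
Zara ∩ Thandi: 06:00–07:15, 08:45–09:30, 10:15–11:00.
Windows ≥ 45 min: 06:00–07:15, 08:45–09:30, 10:15–11:00.
Earliest such window starts at 06:00.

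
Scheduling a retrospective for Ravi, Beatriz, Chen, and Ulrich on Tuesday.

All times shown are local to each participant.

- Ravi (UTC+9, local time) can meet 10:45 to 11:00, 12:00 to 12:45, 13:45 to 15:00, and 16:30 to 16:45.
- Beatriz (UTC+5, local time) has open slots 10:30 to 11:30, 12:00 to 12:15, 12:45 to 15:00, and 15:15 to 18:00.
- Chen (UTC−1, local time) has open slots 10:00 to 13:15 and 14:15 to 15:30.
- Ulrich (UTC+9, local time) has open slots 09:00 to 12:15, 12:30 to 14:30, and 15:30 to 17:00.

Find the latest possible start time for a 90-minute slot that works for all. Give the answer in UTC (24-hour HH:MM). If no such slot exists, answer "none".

none

Ravi → UTC: 01:45–02:00, 03:00–03:45, 04:45–06:00, 07:30–07:45.
Beatriz → UTC: 05:30–06:30, 07:00–07:15, 07:45–10:00, 10:15–13:00.
Chen → UTC: 11:00–14:15, 15:15–16:30.
Ulrich → UTC: 00:00–03:15, 03:30–05:30, 06:30–08:00.
Ravi ∩ Beatriz: 05:30–06:00.
Ravi ∩ Beatriz ∩ Chen: (none).
Ravi ∩ Beatriz ∩ Chen ∩ Ulrich: (none).
Windows ≥ 90 min: (none).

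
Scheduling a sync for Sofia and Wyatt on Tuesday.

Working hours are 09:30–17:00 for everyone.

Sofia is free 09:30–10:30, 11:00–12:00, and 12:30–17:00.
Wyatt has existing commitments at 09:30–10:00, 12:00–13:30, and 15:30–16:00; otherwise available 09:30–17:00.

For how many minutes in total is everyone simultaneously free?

Wyatt free within 09:30–17:00: 10:00–12:00, 13:30–15:30, 16:00–17:00.
Sofia ∩ Wyatt: 10:00–10:30, 11:00–12:00, 13:30–15:30, 16:00–17:00.
Total common minutes: 30 + 60 + 120 + 60 = 270.

270 minutes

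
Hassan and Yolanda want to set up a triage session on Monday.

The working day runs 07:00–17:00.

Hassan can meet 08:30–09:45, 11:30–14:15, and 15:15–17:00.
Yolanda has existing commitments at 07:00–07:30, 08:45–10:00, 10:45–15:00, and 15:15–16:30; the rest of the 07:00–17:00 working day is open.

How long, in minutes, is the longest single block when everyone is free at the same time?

30 minutes

Yolanda free within 07:00–17:00: 07:30–08:45, 10:00–10:45, 15:00–15:15, 16:30–17:00.
Hassan ∩ Yolanda: 08:30–08:45, 16:30–17:00.
Common window lengths: 15, 30 min; longest is 30.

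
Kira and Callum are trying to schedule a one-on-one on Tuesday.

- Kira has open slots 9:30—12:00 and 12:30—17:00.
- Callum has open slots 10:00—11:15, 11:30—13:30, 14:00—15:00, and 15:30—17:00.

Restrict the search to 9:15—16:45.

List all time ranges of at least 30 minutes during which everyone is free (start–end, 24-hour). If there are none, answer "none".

10:00–11:15, 11:30–12:00, 12:30–13:30, 14:00–15:00, 15:30–16:45

Kira ∩ Callum: 10:00–11:15, 11:30–12:00, 12:30–13:30, 14:00–15:00, 15:30–17:00.
Restricted to 09:15–16:45: 10:00–11:15, 11:30–12:00, 12:30–13:30, 14:00–15:00, 15:30–16:45.
Windows ≥ 30 min: 10:00–11:15, 11:30–12:00, 12:30–13:30, 14:00–15:00, 15:30–16:45.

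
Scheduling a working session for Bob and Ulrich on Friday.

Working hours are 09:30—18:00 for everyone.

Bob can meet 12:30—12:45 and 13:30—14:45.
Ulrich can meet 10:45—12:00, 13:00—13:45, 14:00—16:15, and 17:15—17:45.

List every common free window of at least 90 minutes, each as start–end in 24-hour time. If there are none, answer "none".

none

Bob ∩ Ulrich: 13:30–13:45, 14:00–14:45.
Windows ≥ 90 min: (none).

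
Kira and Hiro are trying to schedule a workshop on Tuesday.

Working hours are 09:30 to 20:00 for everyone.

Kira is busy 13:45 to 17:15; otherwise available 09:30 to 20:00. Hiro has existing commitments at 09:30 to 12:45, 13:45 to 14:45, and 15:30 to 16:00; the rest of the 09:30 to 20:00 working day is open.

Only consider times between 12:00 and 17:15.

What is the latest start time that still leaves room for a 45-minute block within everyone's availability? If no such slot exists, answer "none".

13:00

Kira free within 09:30–20:00: 09:30–13:45, 17:15–20:00.
Hiro free within 09:30–20:00: 12:45–13:45, 14:45–15:30, 16:00–20:00.
Kira ∩ Hiro: 12:45–13:45, 17:15–20:00.
Restricted to 12:00–17:15: 12:45–13:45.
Windows ≥ 45 min: 12:45–13:45.
Latest start in the last window 12:45–13:45 is 13:45 − 45 min = 13:00.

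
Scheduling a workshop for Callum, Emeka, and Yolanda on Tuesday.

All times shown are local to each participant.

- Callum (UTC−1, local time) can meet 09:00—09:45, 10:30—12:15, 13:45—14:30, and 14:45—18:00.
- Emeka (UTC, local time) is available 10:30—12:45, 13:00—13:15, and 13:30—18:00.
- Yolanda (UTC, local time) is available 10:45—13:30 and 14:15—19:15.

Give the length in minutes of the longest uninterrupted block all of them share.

Callum → UTC: 10:00–10:45, 11:30–13:15, 14:45–15:30, 15:45–19:00.
Emeka → UTC: 10:30–12:45, 13:00–13:15, 13:30–18:00.
Yolanda → UTC: 10:45–13:30, 14:15–19:15.
Callum ∩ Emeka: 10:30–10:45, 11:30–12:45, 13:00–13:15, 14:45–15:30, 15:45–18:00.
Callum ∩ Emeka ∩ Yolanda: 11:30–12:45, 13:00–13:15, 14:45–15:30, 15:45–18:00.
Common window lengths: 75, 15, 45, 135 min; longest is 135.

135 minutes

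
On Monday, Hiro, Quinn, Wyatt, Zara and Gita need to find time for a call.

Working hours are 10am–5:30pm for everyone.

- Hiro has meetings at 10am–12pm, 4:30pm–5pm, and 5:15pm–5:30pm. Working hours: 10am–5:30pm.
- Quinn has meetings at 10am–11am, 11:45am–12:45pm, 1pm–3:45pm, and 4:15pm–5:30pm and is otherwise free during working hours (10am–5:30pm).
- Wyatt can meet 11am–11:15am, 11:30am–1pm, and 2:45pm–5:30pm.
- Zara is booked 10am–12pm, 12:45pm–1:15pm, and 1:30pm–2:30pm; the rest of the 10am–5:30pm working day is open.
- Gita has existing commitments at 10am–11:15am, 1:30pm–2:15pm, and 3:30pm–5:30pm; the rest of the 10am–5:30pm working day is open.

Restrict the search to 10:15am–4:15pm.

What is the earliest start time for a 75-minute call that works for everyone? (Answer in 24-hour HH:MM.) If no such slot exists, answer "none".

Hiro free within 10:00–17:30: 12:00–16:30, 17:00–17:15.
Quinn free within 10:00–17:30: 11:00–11:45, 12:45–13:00, 15:45–16:15.
Zara free within 10:00–17:30: 12:00–12:45, 13:15–13:30, 14:30–17:30.
Gita free within 10:00–17:30: 11:15–13:30, 14:15–15:30.
Hiro ∩ Quinn: 12:45–13:00, 15:45–16:15.
Hiro ∩ Quinn ∩ Wyatt: 12:45–13:00, 15:45–16:15.
Hiro ∩ Quinn ∩ Wyatt ∩ Zara: 15:45–16:15.
Hiro ∩ Quinn ∩ Wyatt ∩ Zara ∩ Gita: (none).
Restricted to 10:15–16:15: (none).
Windows ≥ 75 min: (none).

none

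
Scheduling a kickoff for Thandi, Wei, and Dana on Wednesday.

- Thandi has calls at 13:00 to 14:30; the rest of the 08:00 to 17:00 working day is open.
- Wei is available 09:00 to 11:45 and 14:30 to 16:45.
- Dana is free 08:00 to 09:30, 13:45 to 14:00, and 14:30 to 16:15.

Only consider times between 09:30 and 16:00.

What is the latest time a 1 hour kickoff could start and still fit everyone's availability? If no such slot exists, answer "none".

15:00

Thandi free within 08:00–17:00: 08:00–13:00, 14:30–17:00.
Thandi ∩ Wei: 09:00–11:45, 14:30–16:45.
Thandi ∩ Wei ∩ Dana: 09:00–09:30, 14:30–16:15.
Restricted to 09:30–16:00: 14:30–16:00.
Windows ≥ 60 min: 14:30–16:00.
Latest start in the last window 14:30–16:00 is 16:00 − 60 min = 15:00.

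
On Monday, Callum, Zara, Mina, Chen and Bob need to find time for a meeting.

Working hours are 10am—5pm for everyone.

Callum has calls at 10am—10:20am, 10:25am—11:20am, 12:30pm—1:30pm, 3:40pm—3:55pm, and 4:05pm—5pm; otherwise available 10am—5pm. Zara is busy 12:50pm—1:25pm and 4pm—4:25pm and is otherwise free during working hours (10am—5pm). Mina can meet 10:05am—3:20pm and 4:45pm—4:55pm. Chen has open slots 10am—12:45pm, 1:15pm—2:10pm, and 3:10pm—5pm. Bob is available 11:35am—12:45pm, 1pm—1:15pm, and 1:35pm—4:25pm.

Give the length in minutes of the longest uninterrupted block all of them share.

55 minutes

Callum free within 10:00–17:00: 10:20–10:25, 11:20–12:30, 13:30–15:40, 15:55–16:05.
Zara free within 10:00–17:00: 10:00–12:50, 13:25–16:00, 16:25–17:00.
Callum ∩ Zara: 10:20–10:25, 11:20–12:30, 13:30–15:40, 15:55–16:00.
Callum ∩ Zara ∩ Mina: 10:20–10:25, 11:20–12:30, 13:30–15:20.
Callum ∩ Zara ∩ Mina ∩ Chen: 10:20–10:25, 11:20–12:30, 13:30–14:10, 15:10–15:20.
Callum ∩ Zara ∩ Mina ∩ Chen ∩ Bob: 11:35–12:30, 13:35–14:10, 15:10–15:20.
Common window lengths: 55, 35, 10 min; longest is 55.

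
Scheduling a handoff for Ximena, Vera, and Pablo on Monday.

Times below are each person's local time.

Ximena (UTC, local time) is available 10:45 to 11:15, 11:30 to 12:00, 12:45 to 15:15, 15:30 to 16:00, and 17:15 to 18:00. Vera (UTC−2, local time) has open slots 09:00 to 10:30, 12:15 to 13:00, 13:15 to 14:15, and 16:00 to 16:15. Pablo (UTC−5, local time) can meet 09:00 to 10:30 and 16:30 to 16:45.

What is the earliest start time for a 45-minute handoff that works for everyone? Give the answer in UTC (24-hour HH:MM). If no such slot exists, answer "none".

Ximena → UTC: 10:45–11:15, 11:30–12:00, 12:45–15:15, 15:30–16:00, 17:15–18:00.
Vera → UTC: 11:00–12:30, 14:15–15:00, 15:15–16:15, 18:00–18:15.
Pablo → UTC: 14:00–15:30, 21:30–21:45.
Ximena ∩ Vera: 11:00–11:15, 11:30–12:00, 14:15–15:00, 15:30–16:00.
Ximena ∩ Vera ∩ Pablo: 14:15–15:00.
Windows ≥ 45 min: 14:15–15:00.
Earliest such window starts at 14:15.

14:15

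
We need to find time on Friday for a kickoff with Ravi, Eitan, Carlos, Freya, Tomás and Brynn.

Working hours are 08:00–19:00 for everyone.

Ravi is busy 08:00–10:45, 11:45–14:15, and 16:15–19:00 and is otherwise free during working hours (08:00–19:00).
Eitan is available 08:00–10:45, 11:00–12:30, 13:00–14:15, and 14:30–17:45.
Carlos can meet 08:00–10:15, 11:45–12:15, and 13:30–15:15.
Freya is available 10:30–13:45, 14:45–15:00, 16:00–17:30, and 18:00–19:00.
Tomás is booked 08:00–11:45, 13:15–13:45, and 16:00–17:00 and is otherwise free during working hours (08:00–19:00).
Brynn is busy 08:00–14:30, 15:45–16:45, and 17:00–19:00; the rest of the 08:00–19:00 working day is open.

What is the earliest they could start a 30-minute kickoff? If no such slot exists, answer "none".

Ravi free within 08:00–19:00: 10:45–11:45, 14:15–16:15.
Tomás free within 08:00–19:00: 11:45–13:15, 13:45–16:00, 17:00–19:00.
Brynn free within 08:00–19:00: 14:30–15:45, 16:45–17:00.
Ravi ∩ Eitan: 11:00–11:45, 14:30–16:15.
Ravi ∩ Eitan ∩ Carlos: 14:30–15:15.
Ravi ∩ Eitan ∩ Carlos ∩ Freya: 14:45–15:00.
Ravi ∩ Eitan ∩ Carlos ∩ Freya ∩ Tomás: 14:45–15:00.
Ravi ∩ Eitan ∩ Carlos ∩ Freya ∩ Tomás ∩ Brynn: 14:45–15:00.
Windows ≥ 30 min: (none).

none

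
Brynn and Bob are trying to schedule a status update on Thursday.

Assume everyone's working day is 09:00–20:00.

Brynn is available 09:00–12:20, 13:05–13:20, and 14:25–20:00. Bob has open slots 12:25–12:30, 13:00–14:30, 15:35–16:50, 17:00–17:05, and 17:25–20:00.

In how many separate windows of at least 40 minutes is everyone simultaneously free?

Brynn ∩ Bob: 13:05–13:20, 14:25–14:30, 15:35–16:50, 17:00–17:05, 17:25–20:00.
Windows ≥ 40 min: 15:35–16:50, 17:25–20:00.
That's 2 windows.

2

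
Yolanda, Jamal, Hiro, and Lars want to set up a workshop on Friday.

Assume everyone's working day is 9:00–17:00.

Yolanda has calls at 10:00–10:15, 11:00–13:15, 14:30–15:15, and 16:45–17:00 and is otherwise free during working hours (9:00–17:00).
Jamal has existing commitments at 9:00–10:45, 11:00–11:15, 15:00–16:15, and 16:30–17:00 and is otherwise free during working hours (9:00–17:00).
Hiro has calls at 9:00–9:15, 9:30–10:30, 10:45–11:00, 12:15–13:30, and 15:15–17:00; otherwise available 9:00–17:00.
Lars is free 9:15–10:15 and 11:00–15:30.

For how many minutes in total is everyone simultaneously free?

Yolanda free within 09:00–17:00: 09:00–10:00, 10:15–11:00, 13:15–14:30, 15:15–16:45.
Jamal free within 09:00–17:00: 10:45–11:00, 11:15–15:00, 16:15–16:30.
Hiro free within 09:00–17:00: 09:15–09:30, 10:30–10:45, 11:00–12:15, 13:30–15:15.
Yolanda ∩ Jamal: 10:45–11:00, 13:15–14:30, 16:15–16:30.
Yolanda ∩ Jamal ∩ Hiro: 13:30–14:30.
Yolanda ∩ Jamal ∩ Hiro ∩ Lars: 13:30–14:30.
Total common minutes: 60.

60 minutes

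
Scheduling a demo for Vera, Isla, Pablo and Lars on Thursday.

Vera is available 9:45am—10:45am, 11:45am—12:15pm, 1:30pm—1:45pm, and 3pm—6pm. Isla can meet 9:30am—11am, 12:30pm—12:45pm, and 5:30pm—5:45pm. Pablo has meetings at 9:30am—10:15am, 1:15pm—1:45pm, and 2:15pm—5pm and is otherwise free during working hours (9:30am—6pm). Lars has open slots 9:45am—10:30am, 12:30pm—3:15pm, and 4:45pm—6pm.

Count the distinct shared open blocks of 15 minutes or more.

2

Pablo free within 09:30–18:00: 10:15–13:15, 13:45–14:15, 17:00–18:00.
Vera ∩ Isla: 09:45–10:45, 17:30–17:45.
Vera ∩ Isla ∩ Pablo: 10:15–10:45, 17:30–17:45.
Vera ∩ Isla ∩ Pablo ∩ Lars: 10:15–10:30, 17:30–17:45.
Windows ≥ 15 min: 10:15–10:30, 17:30–17:45.
That's 2 windows.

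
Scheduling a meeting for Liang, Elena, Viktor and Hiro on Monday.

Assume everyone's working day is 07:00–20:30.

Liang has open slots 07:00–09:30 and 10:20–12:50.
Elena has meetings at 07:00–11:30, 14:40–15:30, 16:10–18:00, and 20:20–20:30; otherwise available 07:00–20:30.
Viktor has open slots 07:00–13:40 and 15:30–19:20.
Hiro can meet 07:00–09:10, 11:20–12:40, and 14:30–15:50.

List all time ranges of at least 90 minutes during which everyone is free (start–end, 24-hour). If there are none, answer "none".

Elena free within 07:00–20:30: 11:30–14:40, 15:30–16:10, 18:00–20:20.
Liang ∩ Elena: 11:30–12:50.
Liang ∩ Elena ∩ Viktor: 11:30–12:50.
Liang ∩ Elena ∩ Viktor ∩ Hiro: 11:30–12:40.
Windows ≥ 90 min: (none).

none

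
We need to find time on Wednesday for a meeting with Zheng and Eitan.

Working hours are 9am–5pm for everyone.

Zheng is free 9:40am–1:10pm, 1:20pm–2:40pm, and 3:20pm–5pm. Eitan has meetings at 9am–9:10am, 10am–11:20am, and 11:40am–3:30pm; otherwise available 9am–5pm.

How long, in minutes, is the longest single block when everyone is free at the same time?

90 minutes

Eitan free within 09:00–17:00: 09:10–10:00, 11:20–11:40, 15:30–17:00.
Zheng ∩ Eitan: 09:40–10:00, 11:20–11:40, 15:30–17:00.
Common window lengths: 20, 20, 90 min; longest is 90.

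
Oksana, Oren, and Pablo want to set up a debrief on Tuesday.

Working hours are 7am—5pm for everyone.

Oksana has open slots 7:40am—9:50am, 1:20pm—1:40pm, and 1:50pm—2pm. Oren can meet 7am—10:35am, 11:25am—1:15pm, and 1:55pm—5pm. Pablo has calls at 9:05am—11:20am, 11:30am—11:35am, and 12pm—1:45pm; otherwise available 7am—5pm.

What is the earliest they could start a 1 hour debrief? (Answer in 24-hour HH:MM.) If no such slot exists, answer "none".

Pablo free within 07:00–17:00: 07:00–09:05, 11:20–11:30, 11:35–12:00, 13:45–17:00.
Oksana ∩ Oren: 07:40–09:50, 13:55–14:00.
Oksana ∩ Oren ∩ Pablo: 07:40–09:05, 13:55–14:00.
Windows ≥ 60 min: 07:40–09:05.
Earliest such window starts at 07:40.

07:40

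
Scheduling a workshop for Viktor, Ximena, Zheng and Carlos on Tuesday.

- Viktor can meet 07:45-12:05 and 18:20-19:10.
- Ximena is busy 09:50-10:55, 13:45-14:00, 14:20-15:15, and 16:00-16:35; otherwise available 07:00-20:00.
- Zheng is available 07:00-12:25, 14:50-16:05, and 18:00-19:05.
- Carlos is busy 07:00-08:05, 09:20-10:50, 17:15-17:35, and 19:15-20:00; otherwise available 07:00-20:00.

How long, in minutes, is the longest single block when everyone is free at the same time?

Ximena free within 07:00–20:00: 07:00–09:50, 10:55–13:45, 14:00–14:20, 15:15–16:00, 16:35–20:00.
Carlos free within 07:00–20:00: 08:05–09:20, 10:50–17:15, 17:35–19:15.
Viktor ∩ Ximena: 07:45–09:50, 10:55–12:05, 18:20–19:10.
Viktor ∩ Ximena ∩ Zheng: 07:45–09:50, 10:55–12:05, 18:20–19:05.
Viktor ∩ Ximena ∩ Zheng ∩ Carlos: 08:05–09:20, 10:55–12:05, 18:20–19:05.
Common window lengths: 75, 70, 45 min; longest is 75.

75 minutes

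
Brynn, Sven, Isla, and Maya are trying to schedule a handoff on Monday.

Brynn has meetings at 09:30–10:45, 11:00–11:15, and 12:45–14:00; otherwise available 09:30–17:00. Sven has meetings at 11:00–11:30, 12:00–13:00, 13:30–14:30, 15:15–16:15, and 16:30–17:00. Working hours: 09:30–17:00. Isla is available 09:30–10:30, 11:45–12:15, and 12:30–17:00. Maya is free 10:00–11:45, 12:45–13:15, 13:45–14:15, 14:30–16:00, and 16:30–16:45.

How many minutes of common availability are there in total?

45 minutes

Brynn free within 09:30–17:00: 10:45–11:00, 11:15–12:45, 14:00–17:00.
Sven free within 09:30–17:00: 09:30–11:00, 11:30–12:00, 13:00–13:30, 14:30–15:15, 16:15–16:30.
Brynn ∩ Sven: 10:45–11:00, 11:30–12:00, 14:30–15:15, 16:15–16:30.
Brynn ∩ Sven ∩ Isla: 11:45–12:00, 14:30–15:15, 16:15–16:30.
Brynn ∩ Sven ∩ Isla ∩ Maya: 14:30–15:15.
Total common minutes: 45.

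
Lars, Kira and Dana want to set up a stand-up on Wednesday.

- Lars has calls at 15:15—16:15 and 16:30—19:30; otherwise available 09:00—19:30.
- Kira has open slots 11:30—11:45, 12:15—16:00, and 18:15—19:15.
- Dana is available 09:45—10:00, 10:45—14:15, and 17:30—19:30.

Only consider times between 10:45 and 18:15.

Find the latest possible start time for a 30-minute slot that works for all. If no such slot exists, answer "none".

Lars free within 09:00–19:30: 09:00–15:15, 16:15–16:30.
Lars ∩ Kira: 11:30–11:45, 12:15–15:15.
Lars ∩ Kira ∩ Dana: 11:30–11:45, 12:15–14:15.
Restricted to 10:45–18:15: 11:30–11:45, 12:15–14:15.
Windows ≥ 30 min: 12:15–14:15.
Latest start in the last window 12:15–14:15 is 14:15 − 30 min = 13:45.

13:45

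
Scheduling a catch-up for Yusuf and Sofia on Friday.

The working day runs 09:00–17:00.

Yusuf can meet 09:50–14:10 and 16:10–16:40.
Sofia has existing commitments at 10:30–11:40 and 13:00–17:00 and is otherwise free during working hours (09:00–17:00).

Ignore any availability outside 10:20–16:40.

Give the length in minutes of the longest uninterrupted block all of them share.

80 minutes

Sofia free within 09:00–17:00: 09:00–10:30, 11:40–13:00.
Yusuf ∩ Sofia: 09:50–10:30, 11:40–13:00.
Restricted to 10:20–16:40: 10:20–10:30, 11:40–13:00.
Common window lengths: 10, 80 min; longest is 80.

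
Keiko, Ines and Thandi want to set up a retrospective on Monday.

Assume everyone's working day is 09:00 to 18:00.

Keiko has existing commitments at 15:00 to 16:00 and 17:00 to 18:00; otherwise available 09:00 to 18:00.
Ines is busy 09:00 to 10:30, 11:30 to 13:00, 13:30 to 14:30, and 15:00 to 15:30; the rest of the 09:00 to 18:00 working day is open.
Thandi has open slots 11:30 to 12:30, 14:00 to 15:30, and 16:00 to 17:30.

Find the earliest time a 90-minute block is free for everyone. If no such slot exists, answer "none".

Keiko free within 09:00–18:00: 09:00–15:00, 16:00–17:00.
Ines free within 09:00–18:00: 10:30–11:30, 13:00–13:30, 14:30–15:00, 15:30–18:00.
Keiko ∩ Ines: 10:30–11:30, 13:00–13:30, 14:30–15:00, 16:00–17:00.
Keiko ∩ Ines ∩ Thandi: 14:30–15:00, 16:00–17:00.
Windows ≥ 90 min: (none).

none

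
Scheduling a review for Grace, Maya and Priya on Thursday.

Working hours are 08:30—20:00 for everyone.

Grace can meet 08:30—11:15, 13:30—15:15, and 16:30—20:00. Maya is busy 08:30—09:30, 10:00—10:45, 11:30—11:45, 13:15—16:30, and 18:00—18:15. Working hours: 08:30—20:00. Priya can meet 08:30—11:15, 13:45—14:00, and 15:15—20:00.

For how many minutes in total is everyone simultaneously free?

Maya free within 08:30–20:00: 09:30–10:00, 10:45–11:30, 11:45–13:15, 16:30–18:00, 18:15–20:00.
Grace ∩ Maya: 09:30–10:00, 10:45–11:15, 16:30–18:00, 18:15–20:00.
Grace ∩ Maya ∩ Priya: 09:30–10:00, 10:45–11:15, 16:30–18:00, 18:15–20:00.
Total common minutes: 30 + 30 + 90 + 105 = 255.

255 minutes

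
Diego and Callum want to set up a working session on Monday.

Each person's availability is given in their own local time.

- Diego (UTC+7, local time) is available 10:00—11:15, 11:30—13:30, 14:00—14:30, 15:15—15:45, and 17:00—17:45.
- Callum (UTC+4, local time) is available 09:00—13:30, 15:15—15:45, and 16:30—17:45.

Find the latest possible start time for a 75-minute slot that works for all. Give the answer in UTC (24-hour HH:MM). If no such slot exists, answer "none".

05:15

Diego → UTC: 03:00–04:15, 04:30–06:30, 07:00–07:30, 08:15–08:45, 10:00–10:45.
Callum → UTC: 05:00–09:30, 11:15–11:45, 12:30–13:45.
Diego ∩ Callum: 05:00–06:30, 07:00–07:30, 08:15–08:45.
Windows ≥ 75 min: 05:00–06:30.
Latest start in the last window 05:00–06:30 is 06:30 − 75 min = 05:15.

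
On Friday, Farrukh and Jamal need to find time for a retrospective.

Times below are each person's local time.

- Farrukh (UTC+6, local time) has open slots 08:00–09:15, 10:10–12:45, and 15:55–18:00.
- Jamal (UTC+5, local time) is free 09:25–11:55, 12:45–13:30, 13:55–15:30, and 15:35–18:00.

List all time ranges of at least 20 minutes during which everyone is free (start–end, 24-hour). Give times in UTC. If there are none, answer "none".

Farrukh → UTC: 02:00–03:15, 04:10–06:45, 09:55–12:00.
Jamal → UTC: 04:25–06:55, 07:45–08:30, 08:55–10:30, 10:35–13:00.
Farrukh ∩ Jamal: 04:25–06:45, 09:55–10:30, 10:35–12:00.
Windows ≥ 20 min: 04:25–06:45, 09:55–10:30, 10:35–12:00.

04:25–06:45, 09:55–10:30, 10:35–12:00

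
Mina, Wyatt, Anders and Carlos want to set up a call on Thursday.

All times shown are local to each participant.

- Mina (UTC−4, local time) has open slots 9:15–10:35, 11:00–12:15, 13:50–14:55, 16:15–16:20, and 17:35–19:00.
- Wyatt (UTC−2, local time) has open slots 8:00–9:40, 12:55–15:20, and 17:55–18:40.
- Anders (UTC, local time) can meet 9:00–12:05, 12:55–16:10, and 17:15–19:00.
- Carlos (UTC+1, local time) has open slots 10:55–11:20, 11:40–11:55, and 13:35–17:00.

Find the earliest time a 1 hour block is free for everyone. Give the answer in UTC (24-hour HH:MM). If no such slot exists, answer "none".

Mina → UTC: 13:15–14:35, 15:00–16:15, 17:50–18:55, 20:15–20:20, 21:35–23:00.
Wyatt → UTC: 10:00–11:40, 14:55–17:20, 19:55–20:40.
Anders → UTC: 09:00–12:05, 12:55–16:10, 17:15–19:00.
Carlos → UTC: 09:55–10:20, 10:40–10:55, 12:35–16:00.
Mina ∩ Wyatt: 15:00–16:15, 20:15–20:20.
Mina ∩ Wyatt ∩ Anders: 15:00–16:10.
Mina ∩ Wyatt ∩ Anders ∩ Carlos: 15:00–16:00.
Windows ≥ 60 min: 15:00–16:00.
Earliest such window starts at 15:00.

15:00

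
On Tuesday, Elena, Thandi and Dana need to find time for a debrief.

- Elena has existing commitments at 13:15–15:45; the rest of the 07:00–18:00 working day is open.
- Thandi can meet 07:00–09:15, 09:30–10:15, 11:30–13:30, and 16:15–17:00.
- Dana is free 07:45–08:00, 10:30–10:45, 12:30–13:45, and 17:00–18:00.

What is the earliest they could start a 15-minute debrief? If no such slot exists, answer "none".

07:45

Elena free within 07:00–18:00: 07:00–13:15, 15:45–18:00.
Elena ∩ Thandi: 07:00–09:15, 09:30–10:15, 11:30–13:15, 16:15–17:00.
Elena ∩ Thandi ∩ Dana: 07:45–08:00, 12:30–13:15.
Windows ≥ 15 min: 07:45–08:00, 12:30–13:15.
Earliest such window starts at 07:45.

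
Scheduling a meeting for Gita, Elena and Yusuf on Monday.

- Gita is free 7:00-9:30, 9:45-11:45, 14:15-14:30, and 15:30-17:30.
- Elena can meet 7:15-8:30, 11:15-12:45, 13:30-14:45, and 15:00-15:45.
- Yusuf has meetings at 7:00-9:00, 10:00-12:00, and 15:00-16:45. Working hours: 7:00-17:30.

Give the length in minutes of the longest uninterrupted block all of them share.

15 minutes

Yusuf free within 07:00–17:30: 09:00–10:00, 12:00–15:00, 16:45–17:30.
Gita ∩ Elena: 07:15–08:30, 11:15–11:45, 14:15–14:30, 15:30–15:45.
Gita ∩ Elena ∩ Yusuf: 14:15–14:30.
Single common window of 15 minutes.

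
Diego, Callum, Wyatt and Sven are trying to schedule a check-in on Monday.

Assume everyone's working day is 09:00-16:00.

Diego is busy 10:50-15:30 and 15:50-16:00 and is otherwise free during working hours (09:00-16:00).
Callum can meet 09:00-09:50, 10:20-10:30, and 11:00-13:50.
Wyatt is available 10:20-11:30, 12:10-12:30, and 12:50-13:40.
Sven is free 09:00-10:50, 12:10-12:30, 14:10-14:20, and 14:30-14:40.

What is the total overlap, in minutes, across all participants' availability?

Diego free within 09:00–16:00: 09:00–10:50, 15:30–15:50.
Diego ∩ Callum: 09:00–09:50, 10:20–10:30.
Diego ∩ Callum ∩ Wyatt: 10:20–10:30.
Diego ∩ Callum ∩ Wyatt ∩ Sven: 10:20–10:30.
Total common minutes: 10.

10 minutes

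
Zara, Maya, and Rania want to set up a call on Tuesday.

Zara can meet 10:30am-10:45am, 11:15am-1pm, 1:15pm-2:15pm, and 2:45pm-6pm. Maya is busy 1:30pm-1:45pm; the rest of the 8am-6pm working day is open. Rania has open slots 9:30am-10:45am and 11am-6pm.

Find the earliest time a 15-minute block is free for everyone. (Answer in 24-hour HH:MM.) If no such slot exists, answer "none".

Maya free within 08:00–18:00: 08:00–13:30, 13:45–18:00.
Zara ∩ Maya: 10:30–10:45, 11:15–13:00, 13:15–13:30, 13:45–14:15, 14:45–18:00.
Zara ∩ Maya ∩ Rania: 10:30–10:45, 11:15–13:00, 13:15–13:30, 13:45–14:15, 14:45–18:00.
Windows ≥ 15 min: 10:30–10:45, 11:15–13:00, 13:15–13:30, 13:45–14:15, 14:45–18:00.
Earliest such window starts at 10:30.

10:30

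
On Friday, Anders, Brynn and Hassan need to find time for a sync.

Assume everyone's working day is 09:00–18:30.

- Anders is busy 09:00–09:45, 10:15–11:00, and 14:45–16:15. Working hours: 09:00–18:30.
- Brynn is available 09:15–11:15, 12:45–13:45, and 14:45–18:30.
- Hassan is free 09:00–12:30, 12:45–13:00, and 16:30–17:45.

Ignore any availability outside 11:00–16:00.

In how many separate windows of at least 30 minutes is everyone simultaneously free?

0

Anders free within 09:00–18:30: 09:45–10:15, 11:00–14:45, 16:15–18:30.
Anders ∩ Brynn: 09:45–10:15, 11:00–11:15, 12:45–13:45, 16:15–18:30.
Anders ∩ Brynn ∩ Hassan: 09:45–10:15, 11:00–11:15, 12:45–13:00, 16:30–17:45.
Restricted to 11:00–16:00: 11:00–11:15, 12:45–13:00.
Windows ≥ 30 min: (none).
That's 0 windows.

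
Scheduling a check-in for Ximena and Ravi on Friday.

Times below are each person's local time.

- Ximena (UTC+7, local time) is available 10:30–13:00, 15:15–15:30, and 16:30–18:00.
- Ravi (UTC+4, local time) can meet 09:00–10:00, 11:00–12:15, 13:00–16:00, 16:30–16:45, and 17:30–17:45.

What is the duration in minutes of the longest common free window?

Ximena → UTC: 03:30–06:00, 08:15–08:30, 09:30–11:00.
Ravi → UTC: 05:00–06:00, 07:00–08:15, 09:00–12:00, 12:30–12:45, 13:30–13:45.
Ximena ∩ Ravi: 05:00–06:00, 09:30–11:00.
Common window lengths: 60, 90 min; longest is 90.

90 minutes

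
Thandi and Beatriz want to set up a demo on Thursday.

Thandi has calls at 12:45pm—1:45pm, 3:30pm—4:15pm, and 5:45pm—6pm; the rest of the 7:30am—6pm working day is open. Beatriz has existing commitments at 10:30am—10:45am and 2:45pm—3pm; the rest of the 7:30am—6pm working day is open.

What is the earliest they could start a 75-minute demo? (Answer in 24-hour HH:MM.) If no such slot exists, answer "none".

Thandi free within 07:30–18:00: 07:30–12:45, 13:45–15:30, 16:15–17:45.
Beatriz free within 07:30–18:00: 07:30–10:30, 10:45–14:45, 15:00–18:00.
Thandi ∩ Beatriz: 07:30–10:30, 10:45–12:45, 13:45–14:45, 15:00–15:30, 16:15–17:45.
Windows ≥ 75 min: 07:30–10:30, 10:45–12:45, 16:15–17:45.
Earliest such window starts at 07:30.

07:30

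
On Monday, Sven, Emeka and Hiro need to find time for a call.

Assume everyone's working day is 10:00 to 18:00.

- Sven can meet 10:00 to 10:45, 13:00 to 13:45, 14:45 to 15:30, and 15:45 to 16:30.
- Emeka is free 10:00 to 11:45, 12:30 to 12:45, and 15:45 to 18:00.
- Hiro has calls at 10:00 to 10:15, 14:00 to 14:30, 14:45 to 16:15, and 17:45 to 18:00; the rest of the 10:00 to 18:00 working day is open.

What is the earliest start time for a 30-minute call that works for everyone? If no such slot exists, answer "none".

10:15

Hiro free within 10:00–18:00: 10:15–14:00, 14:30–14:45, 16:15–17:45.
Sven ∩ Emeka: 10:00–10:45, 15:45–16:30.
Sven ∩ Emeka ∩ Hiro: 10:15–10:45, 16:15–16:30.
Windows ≥ 30 min: 10:15–10:45.
Earliest such window starts at 10:15.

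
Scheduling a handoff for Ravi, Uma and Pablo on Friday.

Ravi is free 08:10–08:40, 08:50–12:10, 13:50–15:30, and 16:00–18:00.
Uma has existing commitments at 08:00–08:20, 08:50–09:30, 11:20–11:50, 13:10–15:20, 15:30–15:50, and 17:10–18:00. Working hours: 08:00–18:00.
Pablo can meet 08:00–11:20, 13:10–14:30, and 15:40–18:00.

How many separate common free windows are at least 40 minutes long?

Uma free within 08:00–18:00: 08:20–08:50, 09:30–11:20, 11:50–13:10, 15:20–15:30, 15:50–17:10.
Ravi ∩ Uma: 08:20–08:40, 09:30–11:20, 11:50–12:10, 15:20–15:30, 16:00–17:10.
Ravi ∩ Uma ∩ Pablo: 08:20–08:40, 09:30–11:20, 16:00–17:10.
Windows ≥ 40 min: 09:30–11:20, 16:00–17:10.
That's 2 windows.

2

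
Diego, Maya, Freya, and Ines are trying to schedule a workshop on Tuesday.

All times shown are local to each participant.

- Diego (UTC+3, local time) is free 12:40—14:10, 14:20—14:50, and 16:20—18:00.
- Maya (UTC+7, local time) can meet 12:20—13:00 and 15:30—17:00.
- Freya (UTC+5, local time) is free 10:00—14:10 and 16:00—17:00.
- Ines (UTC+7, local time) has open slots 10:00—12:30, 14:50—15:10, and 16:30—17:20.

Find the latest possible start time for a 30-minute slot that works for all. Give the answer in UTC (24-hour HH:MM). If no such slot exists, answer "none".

none

Diego → UTC: 09:40–11:10, 11:20–11:50, 13:20–15:00.
Maya → UTC: 05:20–06:00, 08:30–10:00.
Freya → UTC: 05:00–09:10, 11:00–12:00.
Ines → UTC: 03:00–05:30, 07:50–08:10, 09:30–10:20.
Diego ∩ Maya: 09:40–10:00.
Diego ∩ Maya ∩ Freya: (none).
Diego ∩ Maya ∩ Freya ∩ Ines: (none).
Windows ≥ 30 min: (none).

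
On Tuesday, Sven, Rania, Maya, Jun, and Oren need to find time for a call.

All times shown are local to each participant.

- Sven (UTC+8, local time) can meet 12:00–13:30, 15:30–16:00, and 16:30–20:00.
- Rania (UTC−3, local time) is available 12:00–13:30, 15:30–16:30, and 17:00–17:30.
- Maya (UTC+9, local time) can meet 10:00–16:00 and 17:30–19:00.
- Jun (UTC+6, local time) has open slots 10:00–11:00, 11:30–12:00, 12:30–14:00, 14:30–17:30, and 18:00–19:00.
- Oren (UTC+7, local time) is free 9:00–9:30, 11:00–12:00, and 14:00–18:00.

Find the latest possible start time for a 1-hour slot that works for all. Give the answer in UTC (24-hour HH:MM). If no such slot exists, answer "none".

none

Sven → UTC: 04:00–05:30, 07:30–08:00, 08:30–12:00.
Rania → UTC: 15:00–16:30, 18:30–19:30, 20:00–20:30.
Maya → UTC: 01:00–07:00, 08:30–10:00.
Jun → UTC: 04:00–05:00, 05:30–06:00, 06:30–08:00, 08:30–11:30, 12:00–13:00.
Oren → UTC: 02:00–02:30, 04:00–05:00, 07:00–11:00.
Sven ∩ Rania: (none).
Sven ∩ Rania ∩ Maya: (none).
Sven ∩ Rania ∩ Maya ∩ Jun: (none).
Sven ∩ Rania ∩ Maya ∩ Jun ∩ Oren: (none).
Windows ≥ 60 min: (none).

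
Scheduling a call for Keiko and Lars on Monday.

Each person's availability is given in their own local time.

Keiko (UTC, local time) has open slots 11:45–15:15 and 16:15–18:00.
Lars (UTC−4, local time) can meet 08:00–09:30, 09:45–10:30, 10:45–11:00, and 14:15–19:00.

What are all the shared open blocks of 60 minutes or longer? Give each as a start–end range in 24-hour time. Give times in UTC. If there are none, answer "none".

Keiko → UTC: 11:45–15:15, 16:15–18:00.
Lars → UTC: 12:00–13:30, 13:45–14:30, 14:45–15:00, 18:15–23:00.
Keiko ∩ Lars: 12:00–13:30, 13:45–14:30, 14:45–15:00.
Windows ≥ 60 min: 12:00–13:30.

12:00–13:30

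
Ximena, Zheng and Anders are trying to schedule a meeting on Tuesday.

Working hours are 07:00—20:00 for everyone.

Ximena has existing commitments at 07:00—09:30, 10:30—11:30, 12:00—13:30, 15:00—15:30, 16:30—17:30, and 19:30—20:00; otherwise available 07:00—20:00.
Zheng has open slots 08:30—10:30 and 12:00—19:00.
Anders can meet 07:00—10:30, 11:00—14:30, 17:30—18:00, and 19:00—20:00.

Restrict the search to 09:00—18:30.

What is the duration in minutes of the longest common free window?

60 minutes

Ximena free within 07:00–20:00: 09:30–10:30, 11:30–12:00, 13:30–15:00, 15:30–16:30, 17:30–19:30.
Ximena ∩ Zheng: 09:30–10:30, 13:30–15:00, 15:30–16:30, 17:30–19:00.
Ximena ∩ Zheng ∩ Anders: 09:30–10:30, 13:30–14:30, 17:30–18:00.
Restricted to 09:00–18:30: 09:30–10:30, 13:30–14:30, 17:30–18:00.
Common window lengths: 60, 60, 30 min; longest is 60.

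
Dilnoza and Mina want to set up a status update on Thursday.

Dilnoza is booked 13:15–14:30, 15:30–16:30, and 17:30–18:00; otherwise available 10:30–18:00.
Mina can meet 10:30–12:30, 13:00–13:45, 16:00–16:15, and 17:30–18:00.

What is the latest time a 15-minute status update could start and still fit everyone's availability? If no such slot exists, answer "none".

13:00

Dilnoza free within 10:30–18:00: 10:30–13:15, 14:30–15:30, 16:30–17:30.
Dilnoza ∩ Mina: 10:30–12:30, 13:00–13:15.
Windows ≥ 15 min: 10:30–12:30, 13:00–13:15.
Latest start in the last window 13:00–13:15 is 13:15 − 15 min = 13:00.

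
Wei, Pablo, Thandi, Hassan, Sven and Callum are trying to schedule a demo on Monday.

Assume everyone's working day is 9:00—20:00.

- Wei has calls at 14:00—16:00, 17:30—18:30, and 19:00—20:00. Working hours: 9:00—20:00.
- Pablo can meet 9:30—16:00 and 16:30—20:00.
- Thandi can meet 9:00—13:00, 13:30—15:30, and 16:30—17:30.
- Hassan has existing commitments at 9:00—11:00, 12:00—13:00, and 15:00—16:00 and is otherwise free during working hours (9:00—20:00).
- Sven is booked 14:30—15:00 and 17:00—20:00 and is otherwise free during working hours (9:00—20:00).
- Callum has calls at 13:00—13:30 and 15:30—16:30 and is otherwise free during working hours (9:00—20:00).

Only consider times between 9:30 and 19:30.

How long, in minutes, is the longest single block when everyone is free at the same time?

Wei free within 09:00–20:00: 09:00–14:00, 16:00–17:30, 18:30–19:00.
Hassan free within 09:00–20:00: 11:00–12:00, 13:00–15:00, 16:00–20:00.
Sven free within 09:00–20:00: 09:00–14:30, 15:00–17:00.
Callum free within 09:00–20:00: 09:00–13:00, 13:30–15:30, 16:30–20:00.
Wei ∩ Pablo: 09:30–14:00, 16:30–17:30, 18:30–19:00.
Wei ∩ Pablo ∩ Thandi: 09:30–13:00, 13:30–14:00, 16:30–17:30.
Wei ∩ Pablo ∩ Thandi ∩ Hassan: 11:00–12:00, 13:30–14:00, 16:30–17:30.
Wei ∩ Pablo ∩ Thandi ∩ Hassan ∩ Sven: 11:00–12:00, 13:30–14:00, 16:30–17:00.
Wei ∩ Pablo ∩ Thandi ∩ Hassan ∩ Sven ∩ Callum: 11:00–12:00, 13:30–14:00, 16:30–17:00.
Restricted to 09:30–19:30: 11:00–12:00, 13:30–14:00, 16:30–17:00.
Common window lengths: 60, 30, 30 min; longest is 60.

60 minutes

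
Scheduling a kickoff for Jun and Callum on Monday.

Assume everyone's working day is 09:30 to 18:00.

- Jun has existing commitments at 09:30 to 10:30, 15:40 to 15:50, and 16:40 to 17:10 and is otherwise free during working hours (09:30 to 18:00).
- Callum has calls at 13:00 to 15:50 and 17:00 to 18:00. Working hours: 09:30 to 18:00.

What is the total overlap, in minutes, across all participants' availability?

200 minutes

Jun free within 09:30–18:00: 10:30–15:40, 15:50–16:40, 17:10–18:00.
Callum free within 09:30–18:00: 09:30–13:00, 15:50–17:00.
Jun ∩ Callum: 10:30–13:00, 15:50–16:40.
Total common minutes: 150 + 50 = 200.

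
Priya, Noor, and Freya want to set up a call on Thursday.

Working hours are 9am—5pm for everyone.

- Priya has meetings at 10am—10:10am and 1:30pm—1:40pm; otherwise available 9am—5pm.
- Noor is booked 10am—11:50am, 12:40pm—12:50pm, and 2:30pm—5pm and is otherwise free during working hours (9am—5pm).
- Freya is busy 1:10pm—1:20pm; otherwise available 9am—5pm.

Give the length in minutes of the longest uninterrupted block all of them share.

60 minutes

Priya free within 09:00–17:00: 09:00–10:00, 10:10–13:30, 13:40–17:00.
Noor free within 09:00–17:00: 09:00–10:00, 11:50–12:40, 12:50–14:30.
Freya free within 09:00–17:00: 09:00–13:10, 13:20–17:00.
Priya ∩ Noor: 09:00–10:00, 11:50–12:40, 12:50–13:30, 13:40–14:30.
Priya ∩ Noor ∩ Freya: 09:00–10:00, 11:50–12:40, 12:50–13:10, 13:20–13:30, 13:40–14:30.
Common window lengths: 60, 50, 20, 10, 50 min; longest is 60.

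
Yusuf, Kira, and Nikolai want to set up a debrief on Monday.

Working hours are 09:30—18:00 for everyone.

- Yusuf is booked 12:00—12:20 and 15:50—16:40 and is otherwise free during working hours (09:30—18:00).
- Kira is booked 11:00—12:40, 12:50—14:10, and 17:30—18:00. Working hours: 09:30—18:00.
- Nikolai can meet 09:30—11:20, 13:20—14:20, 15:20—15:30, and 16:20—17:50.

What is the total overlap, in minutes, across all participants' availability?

160 minutes

Yusuf free within 09:30–18:00: 09:30–12:00, 12:20–15:50, 16:40–18:00.
Kira free within 09:30–18:00: 09:30–11:00, 12:40–12:50, 14:10–17:30.
Yusuf ∩ Kira: 09:30–11:00, 12:40–12:50, 14:10–15:50, 16:40–17:30.
Yusuf ∩ Kira ∩ Nikolai: 09:30–11:00, 14:10–14:20, 15:20–15:30, 16:40–17:30.
Total common minutes: 90 + 10 + 10 + 50 = 160.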